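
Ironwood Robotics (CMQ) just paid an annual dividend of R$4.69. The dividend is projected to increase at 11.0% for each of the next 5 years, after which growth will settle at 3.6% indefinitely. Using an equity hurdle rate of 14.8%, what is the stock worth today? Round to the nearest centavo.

Two-stage DDM. Project D₁…D_5 at 0.11, terminal growth 0.036, discount at r = 0.148.
D_1 = 5.2059
D_2 = 5.7785
D_3 = 6.4142
D_4 = 7.1198
D_5 = 7.9029
Terminal value at t=5: TV = D_6/(r−g) = 8.1874/(0.148−0.036) = 73.1020
P₀ = 5.2059/(1+0.148)^1 + 5.7785/(1+0.148)^2 + 6.4142/(1+0.148)^3 + 7.1198/(1+0.148)^4 + 7.9029/(1+0.148)^5 + 73.1020/(1+0.148)^5 = 57.8839

R$57.88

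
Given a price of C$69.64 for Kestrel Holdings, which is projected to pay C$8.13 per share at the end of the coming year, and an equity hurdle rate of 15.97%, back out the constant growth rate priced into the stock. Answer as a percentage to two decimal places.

From P₀ = D₁/(r − g), the implied growth is g = r − D₁/P₀.
g = 0.1597 − 8.13/69.64 = 0.1597 − 0.11674 = 0.04296

4.30%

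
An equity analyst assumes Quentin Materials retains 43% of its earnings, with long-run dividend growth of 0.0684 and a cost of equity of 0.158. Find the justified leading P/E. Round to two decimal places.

Payout ratio b = 1 − 0.43 = 0.57.
Justified leading P/E = b/(r−g) = 0.57/(0.158−0.0684) = 6.3616

6.36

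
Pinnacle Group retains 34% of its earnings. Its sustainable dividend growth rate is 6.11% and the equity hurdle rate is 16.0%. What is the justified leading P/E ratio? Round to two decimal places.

6.67

Payout ratio b = 1 − 0.34 = 0.66.
Justified leading P/E = b/(r−g) = 0.66/(0.16−0.0611) = 6.6734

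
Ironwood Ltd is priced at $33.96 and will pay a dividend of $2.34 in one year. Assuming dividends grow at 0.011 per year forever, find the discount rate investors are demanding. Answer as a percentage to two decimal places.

7.99%

Rearranging the constant-growth DDM: r = D₁/P₀ + g.
r = 2.3400 / 33.96 + 0.011 = 0.06890 + 0.011 = 0.07990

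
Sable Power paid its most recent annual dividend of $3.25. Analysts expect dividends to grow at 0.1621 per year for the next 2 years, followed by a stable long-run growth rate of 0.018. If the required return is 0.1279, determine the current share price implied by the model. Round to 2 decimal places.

$38.76

Two-stage DDM. Project D₁…D_2 at 0.1621, terminal growth 0.018, discount at r = 0.1279.
D_1 = 3.7768
D_2 = 4.3890
Terminal value at t=2: TV = D_3/(r−g) = 4.4681/(0.1279−0.018) = 40.6556
P₀ = 3.7768/(1+0.1279)^1 + 4.3890/(1+0.1279)^2 + 40.6556/(1+0.1279)^2 = 38.7566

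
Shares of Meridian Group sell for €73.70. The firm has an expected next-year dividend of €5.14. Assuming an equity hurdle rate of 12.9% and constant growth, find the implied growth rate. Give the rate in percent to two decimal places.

5.93%

From P₀ = D₁/(r − g), the implied growth is g = r − D₁/P₀.
g = 0.129 − 5.14/73.70 = 0.129 − 0.06974 = 0.05926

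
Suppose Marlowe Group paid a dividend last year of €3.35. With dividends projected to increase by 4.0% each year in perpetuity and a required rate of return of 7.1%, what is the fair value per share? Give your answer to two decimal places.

€112.39

Gordon growth model: P₀ = D₁/(r − g). D₁ = 3.35 × (1 + 0.04) = 3.4840.
P₀ = 3.4840 / (0.071 − 0.04) = 3.4840 / 0.031 = 112.3871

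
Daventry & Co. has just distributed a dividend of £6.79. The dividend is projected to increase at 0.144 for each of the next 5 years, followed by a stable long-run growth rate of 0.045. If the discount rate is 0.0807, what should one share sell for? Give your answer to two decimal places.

Two-stage DDM. Project D₁…D_5 at 0.144, terminal growth 0.045, discount at r = 0.0807.
D_1 = 7.7678
D_2 = 8.8863
D_3 = 10.1659
D_4 = 11.6298
D_5 = 13.3045
Terminal value at t=5: TV = D_6/(r−g) = 13.9032/(0.0807−0.045) = 389.4466
P₀ = 7.7678/(1+0.0807)^1 + 8.8863/(1+0.0807)^2 + 10.1659/(1+0.0807)^3 + 11.6298/(1+0.0807)^4 + 13.3045/(1+0.0807)^5 + 389.4466/(1+0.0807)^5 = 304.5961

£304.60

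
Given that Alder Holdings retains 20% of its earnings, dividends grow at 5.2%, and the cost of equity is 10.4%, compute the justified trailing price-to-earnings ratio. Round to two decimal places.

Payout ratio b = 1 − 0.20 = 0.80.
Justified trailing P/E = b(1+g)/(r−g) = 0.80×(1+0.052)/(0.104−0.052) = 16.1846

16.18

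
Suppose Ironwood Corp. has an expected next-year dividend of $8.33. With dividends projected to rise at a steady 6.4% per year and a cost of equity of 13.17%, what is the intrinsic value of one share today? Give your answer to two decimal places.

$123.04

Gordon growth model: P₀ = D₁/(r − g), with D₁ = 8.33 given directly.
P₀ = 8.3300 / (0.1317 − 0.064) = 8.3300 / 0.0677 = 123.0428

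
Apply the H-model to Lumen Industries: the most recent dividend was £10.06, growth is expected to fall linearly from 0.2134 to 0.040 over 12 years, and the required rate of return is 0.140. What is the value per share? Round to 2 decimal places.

H-model: P₀ = D₀[(1+g_L) + H(g_S−g_L)]/(r−g_L), with H = 12/2 = 6.
P₀ = 10.06 × [(1+0.04) + 6×(0.2134−0.04)] / (0.14−0.04)
   = 10.06 × 2.0804 / 0.1 = 209.2882

£209.29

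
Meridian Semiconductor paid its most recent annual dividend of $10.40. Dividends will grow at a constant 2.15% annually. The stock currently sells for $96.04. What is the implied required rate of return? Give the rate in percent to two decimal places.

Rearranging the constant-growth DDM: r = D₁/P₀ + g.
D₁ = 10.40 × (1 + 0.0215) = 10.6236.
r = 10.6236 / 96.04 + 0.0215 = 0.11062 + 0.0215 = 0.13212

13.21%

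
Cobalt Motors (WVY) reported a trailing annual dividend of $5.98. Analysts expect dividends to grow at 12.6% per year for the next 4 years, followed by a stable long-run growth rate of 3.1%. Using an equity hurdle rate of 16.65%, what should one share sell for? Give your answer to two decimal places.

$61.42

Two-stage DDM. Project D₁…D_4 at 0.126, terminal growth 0.031, discount at r = 0.1665.
D_1 = 6.7335
D_2 = 7.5819
D_3 = 8.5372
D_4 = 9.6129
Terminal value at t=4: TV = D_5/(r−g) = 9.9109/(0.1665−0.031) = 73.1432
P₀ = 6.7335/(1+0.1665)^1 + 7.5819/(1+0.1665)^2 + 8.5372/(1+0.1665)^3 + 9.6129/(1+0.1665)^4 + 73.1432/(1+0.1665)^4 = 61.4181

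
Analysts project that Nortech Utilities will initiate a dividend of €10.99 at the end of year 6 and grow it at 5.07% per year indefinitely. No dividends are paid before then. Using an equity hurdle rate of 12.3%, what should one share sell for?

Deferred-dividend DDM. At t=5 the remaining stream is a growing perpetuity with first payment D_6 = 10.99.
V_5 = D_6/(r−g) = 10.99/(0.123−0.0507) = 152.0055
P₀ = V_5/(1+r)^5 = 152.0055/(1+0.123)^5 = 85.1061

€85.11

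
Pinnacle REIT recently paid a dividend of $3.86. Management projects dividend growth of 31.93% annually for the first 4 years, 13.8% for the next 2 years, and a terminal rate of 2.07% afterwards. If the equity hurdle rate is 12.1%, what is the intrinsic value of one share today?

$116.40

Three-stage DDM. Project D₁…D_6; terminal Gordon value at t=6 with g = 0.0207; discount at r = 0.121.
D_1 = 5.0925
D_2 = 6.7185
D_3 = 8.8638
D_4 = 11.6940
D_5 = 13.3077
D_6 = 15.1442
TV_6 = 15.4577/(0.121−0.0207) = 154.1144
P₀ = Σ Dₜ/(1+r)ᵗ + TV_6/(1+r)^6 = 116.3979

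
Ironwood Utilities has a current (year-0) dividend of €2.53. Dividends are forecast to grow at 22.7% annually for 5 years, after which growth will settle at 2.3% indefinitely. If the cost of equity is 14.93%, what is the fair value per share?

Two-stage DDM. Project D₁…D_5 at 0.227, terminal growth 0.023, discount at r = 0.1493.
D_1 = 3.1043
D_2 = 3.8090
D_3 = 4.6736
D_4 = 5.7345
D_5 = 7.0363
Terminal value at t=5: TV = D_6/(r−g) = 7.1981/(0.1493−0.023) = 56.9922
P₀ = 3.1043/(1+0.1493)^1 + 3.8090/(1+0.1493)^2 + 4.6736/(1+0.1493)^3 + 5.7345/(1+0.1493)^4 + 7.0363/(1+0.1493)^5 + 56.9922/(1+0.1493)^5 = 43.8806

€43.88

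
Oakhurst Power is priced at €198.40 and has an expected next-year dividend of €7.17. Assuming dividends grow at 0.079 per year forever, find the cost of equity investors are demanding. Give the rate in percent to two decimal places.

Rearranging the constant-growth DDM: r = D₁/P₀ + g.
r = 7.1700 / 198.40 + 0.079 = 0.03614 + 0.079 = 0.11514

11.51%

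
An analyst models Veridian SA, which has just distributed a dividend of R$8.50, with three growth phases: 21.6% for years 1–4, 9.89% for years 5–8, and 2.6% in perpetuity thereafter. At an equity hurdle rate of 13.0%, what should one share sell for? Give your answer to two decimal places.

R$184.09

Three-stage DDM. Project D₁…D_8; terminal Gordon value at t=8 with g = 0.026; discount at r = 0.13.
D_1 = 10.3360
D_2 = 12.5686
D_3 = 15.2834
D_4 = 18.5846
D_5 = 20.4226
D_6 = 22.4424
D_7 = 24.6620
D_8 = 27.1010
TV_8 = 27.8057/(0.13−0.026) = 267.3622
P₀ = Σ Dₜ/(1+r)ᵗ + TV_8/(1+r)^8 = 184.0925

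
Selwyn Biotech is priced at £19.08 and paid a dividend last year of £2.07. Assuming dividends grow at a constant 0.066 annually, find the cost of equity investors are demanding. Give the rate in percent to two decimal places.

Rearranging the constant-growth DDM: r = D₁/P₀ + g.
D₁ = 2.07 × (1 + 0.066) = 2.2066.
r = 2.2066 / 19.08 + 0.066 = 0.11565 + 0.066 = 0.18165

18.17%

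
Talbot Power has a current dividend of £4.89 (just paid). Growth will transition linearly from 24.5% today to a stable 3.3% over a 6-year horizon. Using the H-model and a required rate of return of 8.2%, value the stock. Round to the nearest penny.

£166.56

H-model: P₀ = D₀[(1+g_L) + H(g_S−g_L)]/(r−g_L), with H = 6/2 = 3.
P₀ = 4.89 × [(1+0.033) + 3×(0.245−0.033)] / (0.082−0.033)
   = 4.89 × 1.6690 / 0.049 = 166.5594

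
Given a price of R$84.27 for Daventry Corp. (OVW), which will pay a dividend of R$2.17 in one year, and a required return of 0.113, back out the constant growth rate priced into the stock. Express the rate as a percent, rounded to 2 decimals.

From P₀ = D₁/(r − g), the implied growth is g = r − D₁/P₀.
g = 0.113 − 2.17/84.27 = 0.113 − 0.02575 = 0.08725

8.72%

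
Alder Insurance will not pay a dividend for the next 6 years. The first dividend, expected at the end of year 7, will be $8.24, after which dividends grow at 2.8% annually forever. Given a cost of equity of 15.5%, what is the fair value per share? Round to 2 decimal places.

Deferred-dividend DDM. At t=6 the remaining stream is a growing perpetuity with first payment D_7 = 8.24.
V_6 = D_7/(r−g) = 8.24/(0.155−0.028) = 64.8819
P₀ = V_6/(1+r)^6 = 64.8819/(1+0.155)^6 = 27.3295

$27.33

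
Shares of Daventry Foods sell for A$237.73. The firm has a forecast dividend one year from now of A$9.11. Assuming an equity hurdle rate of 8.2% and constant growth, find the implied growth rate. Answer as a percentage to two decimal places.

From P₀ = D₁/(r − g), the implied growth is g = r − D₁/P₀.
g = 0.082 − 9.11/237.73 = 0.082 − 0.03832 = 0.04368

4.37%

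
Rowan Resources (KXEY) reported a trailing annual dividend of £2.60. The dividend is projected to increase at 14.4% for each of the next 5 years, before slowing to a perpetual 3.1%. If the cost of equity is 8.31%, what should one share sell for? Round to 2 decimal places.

£83.00

Two-stage DDM. Project D₁…D_5 at 0.144, terminal growth 0.031, discount at r = 0.0831.
D_1 = 2.9744
D_2 = 3.4027
D_3 = 3.8927
D_4 = 4.4533
D_5 = 5.0945
Terminal value at t=5: TV = D_6/(r−g) = 5.2525/(0.0831−0.031) = 100.8148
P₀ = 2.9744/(1+0.0831)^1 + 3.4027/(1+0.0831)^2 + 3.8927/(1+0.0831)^3 + 4.4533/(1+0.0831)^4 + 5.0945/(1+0.0831)^5 + 100.8148/(1+0.0831)^5 = 83.0009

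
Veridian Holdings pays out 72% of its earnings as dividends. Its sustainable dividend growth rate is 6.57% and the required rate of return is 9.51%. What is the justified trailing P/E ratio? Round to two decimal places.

26.10

Justified trailing P/E = b(1+g)/(r−g) = 0.72×(1+0.0657)/(0.0951−0.0657) = 26.0988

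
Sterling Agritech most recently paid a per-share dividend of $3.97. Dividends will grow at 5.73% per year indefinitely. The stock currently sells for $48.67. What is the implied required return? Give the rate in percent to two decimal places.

14.35%

Rearranging the constant-growth DDM: r = D₁/P₀ + g.
D₁ = 3.97 × (1 + 0.0573) = 4.1975.
r = 4.1975 / 48.67 + 0.0573 = 0.08624 + 0.0573 = 0.14354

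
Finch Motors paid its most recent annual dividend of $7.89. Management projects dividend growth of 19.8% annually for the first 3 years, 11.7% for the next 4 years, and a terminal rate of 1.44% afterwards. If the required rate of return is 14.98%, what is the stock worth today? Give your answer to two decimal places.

$118.49

Three-stage DDM. Project D₁…D_7; terminal Gordon value at t=7 with g = 0.0144; discount at r = 0.1498.
D_1 = 9.4522
D_2 = 11.3238
D_3 = 13.5659
D_4 = 15.1531
D_5 = 16.9260
D_6 = 18.9063
D_7 = 21.1184
TV_7 = 21.4225/(0.1498−0.0144) = 158.2161
P₀ = Σ Dₜ/(1+r)ᵗ + TV_7/(1+r)^7 = 118.4858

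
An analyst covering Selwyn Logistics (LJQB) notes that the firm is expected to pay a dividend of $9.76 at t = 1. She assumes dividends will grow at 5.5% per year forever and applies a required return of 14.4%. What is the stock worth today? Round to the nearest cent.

Gordon growth model: P₀ = D₁/(r − g), with D₁ = 9.76 given directly.
P₀ = 9.7600 / (0.144 − 0.055) = 9.7600 / 0.089 = 109.6629

$109.66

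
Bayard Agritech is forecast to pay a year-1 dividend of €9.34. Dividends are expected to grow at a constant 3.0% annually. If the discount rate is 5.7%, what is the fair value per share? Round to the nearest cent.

€345.93

Gordon growth model: P₀ = D₁/(r − g), with D₁ = 9.34 given directly.
P₀ = 9.3400 / (0.057 − 0.03) = 9.3400 / 0.027 = 345.9259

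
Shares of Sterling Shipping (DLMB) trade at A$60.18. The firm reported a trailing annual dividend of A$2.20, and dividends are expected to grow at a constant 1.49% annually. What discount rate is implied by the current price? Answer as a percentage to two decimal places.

Rearranging the constant-growth DDM: r = D₁/P₀ + g.
D₁ = 2.20 × (1 + 0.0149) = 2.2328.
r = 2.2328 / 60.18 + 0.0149 = 0.03710 + 0.0149 = 0.05200

5.20%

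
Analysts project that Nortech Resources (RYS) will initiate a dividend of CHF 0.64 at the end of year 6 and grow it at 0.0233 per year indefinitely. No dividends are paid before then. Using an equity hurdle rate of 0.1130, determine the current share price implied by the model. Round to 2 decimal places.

Deferred-dividend DDM. At t=5 the remaining stream is a growing perpetuity with first payment D_6 = 0.64.
V_5 = D_6/(r−g) = 0.64/(0.113−0.0233) = 7.1349
P₀ = V_5/(1+r)^5 = 7.1349/(1+0.113)^5 = 4.1775

CHF 4.18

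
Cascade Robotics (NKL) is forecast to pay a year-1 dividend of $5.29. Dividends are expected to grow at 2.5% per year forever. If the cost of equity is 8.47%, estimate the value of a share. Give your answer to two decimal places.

$88.61

Gordon growth model: P₀ = D₁/(r − g), with D₁ = 5.29 given directly.
P₀ = 5.2900 / (0.0847 − 0.025) = 5.2900 / 0.0597 = 88.6097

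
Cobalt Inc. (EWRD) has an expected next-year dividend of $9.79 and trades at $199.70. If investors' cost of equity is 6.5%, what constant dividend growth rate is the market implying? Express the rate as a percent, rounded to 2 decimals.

1.60%

From P₀ = D₁/(r − g), the implied growth is g = r − D₁/P₀.
g = 0.065 − 9.79/199.70 = 0.065 − 0.04902 = 0.01598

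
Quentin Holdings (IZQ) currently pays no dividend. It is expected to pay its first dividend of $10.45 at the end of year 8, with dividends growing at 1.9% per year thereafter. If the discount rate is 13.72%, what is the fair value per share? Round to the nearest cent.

Deferred-dividend DDM. At t=7 the remaining stream is a growing perpetuity with first payment D_8 = 10.45.
V_7 = D_8/(r−g) = 10.45/(0.1372−0.019) = 88.4095
P₀ = V_7/(1+r)^7 = 88.4095/(1+0.1372)^7 = 35.9452

$35.95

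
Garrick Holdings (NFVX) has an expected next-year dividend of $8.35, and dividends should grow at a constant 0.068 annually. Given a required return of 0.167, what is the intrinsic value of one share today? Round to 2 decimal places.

Gordon growth model: P₀ = D₁/(r − g), with D₁ = 8.35 given directly.
P₀ = 8.3500 / (0.167 − 0.068) = 8.3500 / 0.099 = 84.3434

$84.34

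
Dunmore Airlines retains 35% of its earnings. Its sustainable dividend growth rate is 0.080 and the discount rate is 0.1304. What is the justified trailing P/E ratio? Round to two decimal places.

13.93

Payout ratio b = 1 − 0.35 = 0.65.
Justified trailing P/E = b(1+g)/(r−g) = 0.65×(1+0.08)/(0.1304−0.08) = 13.9286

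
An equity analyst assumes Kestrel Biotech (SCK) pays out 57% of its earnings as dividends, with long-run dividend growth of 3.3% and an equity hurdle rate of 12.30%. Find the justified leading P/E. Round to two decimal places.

Justified leading P/E = b/(r−g) = 0.57/(0.123−0.033) = 6.3333

6.33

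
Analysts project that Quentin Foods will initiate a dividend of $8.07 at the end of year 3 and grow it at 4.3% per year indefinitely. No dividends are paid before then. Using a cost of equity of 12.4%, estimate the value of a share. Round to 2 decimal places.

$78.86

Deferred-dividend DDM. At t=2 the remaining stream is a growing perpetuity with first payment D_3 = 8.07.
V_2 = D_3/(r−g) = 8.07/(0.124−0.043) = 99.6296
P₀ = V_2/(1+r)^2 = 99.6296/(1+0.124)^2 = 78.8598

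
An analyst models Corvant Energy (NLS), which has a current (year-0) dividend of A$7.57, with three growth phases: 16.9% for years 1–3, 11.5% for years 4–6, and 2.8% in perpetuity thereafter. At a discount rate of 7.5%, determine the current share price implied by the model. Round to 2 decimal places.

Three-stage DDM. Project D₁…D_6; terminal Gordon value at t=6 with g = 0.028; discount at r = 0.075.
D_1 = 8.8493
D_2 = 10.3449
D_3 = 12.0931
D_4 = 13.4839
D_5 = 15.0345
D_6 = 16.7635
TV_6 = 17.2329/(0.075−0.028) = 366.6564
P₀ = Σ Dₜ/(1+r)ᵗ + TV_6/(1+r)^6 = 295.9287

A$295.93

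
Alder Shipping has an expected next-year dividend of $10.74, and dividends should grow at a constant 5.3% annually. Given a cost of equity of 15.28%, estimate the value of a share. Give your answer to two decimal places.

Gordon growth model: P₀ = D₁/(r − g), with D₁ = 10.74 given directly.
P₀ = 10.7400 / (0.1528 − 0.053) = 10.7400 / 0.0998 = 107.6152

$107.62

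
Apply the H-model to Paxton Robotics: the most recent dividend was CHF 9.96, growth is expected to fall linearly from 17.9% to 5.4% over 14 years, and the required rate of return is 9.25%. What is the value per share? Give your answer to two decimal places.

H-model: P₀ = D₀[(1+g_L) + H(g_S−g_L)]/(r−g_L), with H = 14/2 = 7.
P₀ = 9.96 × [(1+0.054) + 7×(0.179−0.054)] / (0.0925−0.054)
   = 9.96 × 1.9290 / 0.0385 = 499.0348

CHF 499.03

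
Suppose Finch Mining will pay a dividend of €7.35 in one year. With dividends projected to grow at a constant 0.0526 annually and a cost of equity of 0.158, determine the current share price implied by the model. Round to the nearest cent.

€69.73

Gordon growth model: P₀ = D₁/(r − g), with D₁ = 7.35 given directly.
P₀ = 7.3500 / (0.158 − 0.0526) = 7.3500 / 0.1054 = 69.7343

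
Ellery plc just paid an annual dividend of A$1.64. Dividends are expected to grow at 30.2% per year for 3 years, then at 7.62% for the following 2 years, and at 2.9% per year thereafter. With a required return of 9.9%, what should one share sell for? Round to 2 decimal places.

Three-stage DDM. Project D₁…D_5; terminal Gordon value at t=5 with g = 0.029; discount at r = 0.099.
D_1 = 2.1353
D_2 = 2.7801
D_3 = 3.6197
D_4 = 3.8956
D_5 = 4.1924
TV_5 = 4.3140/(0.099−0.029) = 61.6283
P₀ = Σ Dₜ/(1+r)ᵗ + TV_5/(1+r)^5 = 50.6979

A$50.70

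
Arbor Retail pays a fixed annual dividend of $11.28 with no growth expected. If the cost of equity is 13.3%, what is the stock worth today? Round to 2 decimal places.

$84.81

Zero-growth DDM (perpetuity): P₀ = D/r = 11.28 / 0.133 = 84.8120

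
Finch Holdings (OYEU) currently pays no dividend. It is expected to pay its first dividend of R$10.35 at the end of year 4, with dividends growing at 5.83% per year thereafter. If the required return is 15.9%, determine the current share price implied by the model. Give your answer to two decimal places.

Deferred-dividend DDM. At t=3 the remaining stream is a growing perpetuity with first payment D_4 = 10.35.
V_3 = D_4/(r−g) = 10.35/(0.159−0.0583) = 102.7805
P₀ = V_3/(1+r)^3 = 102.7805/(1+0.159)^3 = 66.0177

R$66.02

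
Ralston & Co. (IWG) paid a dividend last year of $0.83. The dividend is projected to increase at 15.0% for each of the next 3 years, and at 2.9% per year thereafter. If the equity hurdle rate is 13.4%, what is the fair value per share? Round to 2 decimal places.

Two-stage DDM. Project D₁…D_3 at 0.15, terminal growth 0.029, discount at r = 0.134.
D_1 = 0.9545
D_2 = 1.0977
D_3 = 1.2623
Terminal value at t=3: TV = D_4/(r−g) = 1.2989/(0.134−0.029) = 12.3708
P₀ = 0.9545/(1+0.134)^1 + 1.0977/(1+0.134)^2 + 1.2623/(1+0.134)^3 + 12.3708/(1+0.134)^3 = 11.0441

$11.04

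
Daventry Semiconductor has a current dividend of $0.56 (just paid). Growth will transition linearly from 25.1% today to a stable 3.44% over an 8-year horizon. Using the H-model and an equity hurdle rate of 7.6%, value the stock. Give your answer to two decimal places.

$25.59

H-model: P₀ = D₀[(1+g_L) + H(g_S−g_L)]/(r−g_L), with H = 8/2 = 4.
P₀ = 0.56 × [(1+0.0344) + 4×(0.251−0.0344)] / (0.076−0.0344)
   = 0.56 × 1.9008 / 0.0416 = 25.5877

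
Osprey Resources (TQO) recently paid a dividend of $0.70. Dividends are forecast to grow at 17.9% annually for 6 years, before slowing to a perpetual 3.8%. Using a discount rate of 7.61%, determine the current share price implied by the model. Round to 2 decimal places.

$38.84

Two-stage DDM. Project D₁…D_6 at 0.179, terminal growth 0.038, discount at r = 0.0761.
D_1 = 0.8253
D_2 = 0.9730
D_3 = 1.1472
D_4 = 1.3525
D_5 = 1.5947
D_6 = 1.8801
Terminal value at t=6: TV = D_7/(r−g) = 1.9515/(0.0761−0.038) = 51.2216
P₀ = 0.8253/(1+0.0761)^1 + 0.9730/(1+0.0761)^2 + 1.1472/(1+0.0761)^3 + 1.3525/(1+0.0761)^4 + 1.5947/(1+0.0761)^5 + 1.8801/(1+0.0761)^6 + 51.2216/(1+0.0761)^6 = 38.8390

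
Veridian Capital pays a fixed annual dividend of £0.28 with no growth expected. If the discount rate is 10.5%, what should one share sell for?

£2.67

Zero-growth DDM (perpetuity): P₀ = D/r = 0.28 / 0.105 = 2.6667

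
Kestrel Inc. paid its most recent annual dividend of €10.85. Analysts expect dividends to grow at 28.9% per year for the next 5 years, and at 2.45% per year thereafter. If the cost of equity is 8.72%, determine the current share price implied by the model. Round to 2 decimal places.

€508.38

Two-stage DDM. Project D₁…D_5 at 0.289, terminal growth 0.0245, discount at r = 0.0872.
D_1 = 13.9856
D_2 = 18.0275
D_3 = 23.2375
D_4 = 29.9531
D_5 = 38.6095
Terminal value at t=5: TV = D_6/(r−g) = 39.5554/(0.0872−0.0245) = 630.8684
P₀ = 13.9856/(1+0.0872)^1 + 18.0275/(1+0.0872)^2 + 23.2375/(1+0.0872)^3 + 29.9531/(1+0.0872)^4 + 38.6095/(1+0.0872)^5 + 630.8684/(1+0.0872)^5 = 508.3837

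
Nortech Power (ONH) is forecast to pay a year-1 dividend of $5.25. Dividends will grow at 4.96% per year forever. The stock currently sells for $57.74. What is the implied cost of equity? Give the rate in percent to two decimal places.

14.05%

Rearranging the constant-growth DDM: r = D₁/P₀ + g.
r = 5.2500 / 57.74 + 0.0496 = 0.09092 + 0.0496 = 0.14052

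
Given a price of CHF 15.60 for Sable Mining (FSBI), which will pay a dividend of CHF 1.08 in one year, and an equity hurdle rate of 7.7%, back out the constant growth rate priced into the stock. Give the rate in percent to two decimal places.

From P₀ = D₁/(r − g), the implied growth is g = r − D₁/P₀.
g = 0.077 − 1.08/15.60 = 0.077 − 0.06923 = 0.00777

0.78%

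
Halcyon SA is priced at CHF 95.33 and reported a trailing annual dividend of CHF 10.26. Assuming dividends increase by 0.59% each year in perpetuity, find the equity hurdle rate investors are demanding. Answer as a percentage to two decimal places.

Rearranging the constant-growth DDM: r = D₁/P₀ + g.
D₁ = 10.26 × (1 + 0.0059) = 10.3205.
r = 10.3205 / 95.33 + 0.0059 = 0.10826 + 0.0059 = 0.11416

11.42%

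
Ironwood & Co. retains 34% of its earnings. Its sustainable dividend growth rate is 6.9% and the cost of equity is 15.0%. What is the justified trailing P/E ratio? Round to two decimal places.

8.71

Payout ratio b = 1 − 0.34 = 0.66.
Justified trailing P/E = b(1+g)/(r−g) = 0.66×(1+0.069)/(0.15−0.069) = 8.7104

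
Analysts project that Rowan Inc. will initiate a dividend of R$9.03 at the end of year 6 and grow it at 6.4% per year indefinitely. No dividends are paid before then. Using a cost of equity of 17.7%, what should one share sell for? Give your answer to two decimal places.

R$35.38

Deferred-dividend DDM. At t=5 the remaining stream is a growing perpetuity with first payment D_6 = 9.03.
V_5 = D_6/(r−g) = 9.03/(0.177−0.064) = 79.9115
P₀ = V_5/(1+r)^5 = 79.9115/(1+0.177)^5 = 35.3775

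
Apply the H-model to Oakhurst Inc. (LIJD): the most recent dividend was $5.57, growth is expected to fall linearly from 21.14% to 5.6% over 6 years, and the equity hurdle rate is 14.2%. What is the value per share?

$98.59

H-model: P₀ = D₀[(1+g_L) + H(g_S−g_L)]/(r−g_L), with H = 6/2 = 3.
P₀ = 5.57 × [(1+0.056) + 3×(0.2114−0.056)] / (0.142−0.056)
   = 5.57 × 1.5222 / 0.086 = 98.5890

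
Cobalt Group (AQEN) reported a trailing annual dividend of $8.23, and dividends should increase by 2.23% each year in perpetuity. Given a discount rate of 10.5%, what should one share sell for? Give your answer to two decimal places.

Gordon growth model: P₀ = D₁/(r − g). D₁ = 8.23 × (1 + 0.0223) = 8.4135.
P₀ = 8.4135 / (0.105 − 0.0223) = 8.4135 / 0.0827 = 101.7355

$101.74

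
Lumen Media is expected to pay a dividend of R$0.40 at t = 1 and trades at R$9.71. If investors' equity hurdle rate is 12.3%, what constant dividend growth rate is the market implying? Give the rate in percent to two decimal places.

8.18%

From P₀ = D₁/(r − g), the implied growth is g = r − D₁/P₀.
g = 0.123 − 0.40/9.71 = 0.123 − 0.04119 = 0.08181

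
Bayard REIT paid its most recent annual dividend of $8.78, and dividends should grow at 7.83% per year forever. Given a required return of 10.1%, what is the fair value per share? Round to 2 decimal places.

$417.07

Gordon growth model: P₀ = D₁/(r − g). D₁ = 8.78 × (1 + 0.0783) = 9.4675.
P₀ = 9.4675 / (0.101 − 0.0783) = 9.4675 / 0.0227 = 417.0693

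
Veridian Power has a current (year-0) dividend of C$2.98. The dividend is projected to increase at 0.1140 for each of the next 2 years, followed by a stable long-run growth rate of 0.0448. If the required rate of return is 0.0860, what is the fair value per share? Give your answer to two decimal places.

C$85.71

Two-stage DDM. Project D₁…D_2 at 0.114, terminal growth 0.0448, discount at r = 0.086.
D_1 = 3.3197
D_2 = 3.6982
Terminal value at t=2: TV = D_3/(r−g) = 3.8638/(0.086−0.0448) = 93.7827
P₀ = 3.3197/(1+0.086)^1 + 3.6982/(1+0.086)^2 + 93.7827/(1+0.086)^2 = 85.7100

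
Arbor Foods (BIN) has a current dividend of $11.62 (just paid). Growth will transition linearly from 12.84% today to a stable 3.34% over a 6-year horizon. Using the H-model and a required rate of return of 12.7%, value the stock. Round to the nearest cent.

$163.67

H-model: P₀ = D₀[(1+g_L) + H(g_S−g_L)]/(r−g_L), with H = 6/2 = 3.
P₀ = 11.62 × [(1+0.0334) + 3×(0.1284−0.0334)] / (0.127−0.0334)
   = 11.62 × 1.3184 / 0.0936 = 163.6732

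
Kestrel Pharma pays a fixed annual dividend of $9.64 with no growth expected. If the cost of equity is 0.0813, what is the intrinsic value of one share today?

Zero-growth DDM (perpetuity): P₀ = D/r = 9.64 / 0.0813 = 118.5732

$118.57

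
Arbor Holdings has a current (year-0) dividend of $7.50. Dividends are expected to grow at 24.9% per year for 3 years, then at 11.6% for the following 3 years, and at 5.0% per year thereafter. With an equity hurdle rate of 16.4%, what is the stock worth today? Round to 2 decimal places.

$126.73

Three-stage DDM. Project D₁…D_6; terminal Gordon value at t=6 with g = 0.05; discount at r = 0.164.
D_1 = 9.3675
D_2 = 11.7000
D_3 = 14.6133
D_4 = 16.3085
D_5 = 18.2002
D_6 = 20.3115
TV_6 = 21.3270/(0.164−0.05) = 187.0792
P₀ = Σ Dₜ/(1+r)ᵗ + TV_6/(1+r)^6 = 126.7321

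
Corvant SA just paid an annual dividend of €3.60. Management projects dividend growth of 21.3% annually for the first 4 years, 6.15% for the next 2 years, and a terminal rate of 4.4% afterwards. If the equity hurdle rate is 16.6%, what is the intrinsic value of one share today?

Three-stage DDM. Project D₁…D_6; terminal Gordon value at t=6 with g = 0.044; discount at r = 0.166.
D_1 = 4.3668
D_2 = 5.2969
D_3 = 6.4252
D_4 = 7.7937
D_5 = 8.2731
D_6 = 8.7818
TV_6 = 9.1682/(0.166−0.044) = 75.1495
P₀ = Σ Dₜ/(1+r)ᵗ + TV_6/(1+r)^6 = 53.1484

€53.15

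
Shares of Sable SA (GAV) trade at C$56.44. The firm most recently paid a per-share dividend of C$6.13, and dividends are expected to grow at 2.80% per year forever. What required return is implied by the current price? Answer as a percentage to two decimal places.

Rearranging the constant-growth DDM: r = D₁/P₀ + g.
D₁ = 6.13 × (1 + 0.028) = 6.3016.
r = 6.3016 / 56.44 + 0.028 = 0.11165 + 0.028 = 0.13965

13.97%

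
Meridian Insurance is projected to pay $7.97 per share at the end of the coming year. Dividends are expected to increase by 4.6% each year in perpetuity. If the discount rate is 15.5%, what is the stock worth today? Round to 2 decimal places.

Gordon growth model: P₀ = D₁/(r − g), with D₁ = 7.97 given directly.
P₀ = 7.9700 / (0.155 − 0.046) = 7.9700 / 0.109 = 73.1193

$73.12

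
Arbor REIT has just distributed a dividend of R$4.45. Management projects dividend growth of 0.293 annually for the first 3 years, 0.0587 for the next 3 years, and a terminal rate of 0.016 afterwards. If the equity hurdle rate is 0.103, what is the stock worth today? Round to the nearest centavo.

Three-stage DDM. Project D₁…D_6; terminal Gordon value at t=6 with g = 0.016; discount at r = 0.103.
D_1 = 5.7538
D_2 = 7.4397
D_3 = 9.6196
D_4 = 10.1842
D_5 = 10.7821
D_6 = 11.4150
TV_6 = 11.5976/(0.103−0.016) = 133.3057
P₀ = Σ Dₜ/(1+r)ᵗ + TV_6/(1+r)^6 = 112.3520

R$112.35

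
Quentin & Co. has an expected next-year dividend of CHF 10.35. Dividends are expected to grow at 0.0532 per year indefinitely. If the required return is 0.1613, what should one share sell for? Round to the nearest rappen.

CHF 95.74

Gordon growth model: P₀ = D₁/(r − g), with D₁ = 10.35 given directly.
P₀ = 10.3500 / (0.1613 − 0.0532) = 10.3500 / 0.1081 = 95.7447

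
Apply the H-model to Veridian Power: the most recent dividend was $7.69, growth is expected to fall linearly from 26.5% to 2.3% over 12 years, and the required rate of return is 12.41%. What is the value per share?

$188.26

H-model: P₀ = D₀[(1+g_L) + H(g_S−g_L)]/(r−g_L), with H = 12/2 = 6.
P₀ = 7.69 × [(1+0.023) + 6×(0.265−0.023)] / (0.1241−0.023)
   = 7.69 × 2.4750 / 0.1011 = 188.2567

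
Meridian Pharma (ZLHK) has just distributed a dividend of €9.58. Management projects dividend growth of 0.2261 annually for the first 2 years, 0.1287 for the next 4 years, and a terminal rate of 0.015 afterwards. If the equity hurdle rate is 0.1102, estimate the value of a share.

Three-stage DDM. Project D₁…D_6; terminal Gordon value at t=6 with g = 0.015; discount at r = 0.1102.
D_1 = 11.7460
D_2 = 14.4018
D_3 = 16.2553
D_4 = 18.3474
D_5 = 20.7087
D_6 = 23.3739
TV_6 = 23.7245/(0.1102−0.015) = 249.2071
P₀ = Σ Dₜ/(1+r)ᵗ + TV_6/(1+r)^6 = 204.0754

€204.08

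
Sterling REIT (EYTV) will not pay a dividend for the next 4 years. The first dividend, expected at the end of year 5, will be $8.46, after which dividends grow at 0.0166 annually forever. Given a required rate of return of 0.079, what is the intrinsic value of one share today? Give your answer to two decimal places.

$100.02

Deferred-dividend DDM. At t=4 the remaining stream is a growing perpetuity with first payment D_5 = 8.46.
V_4 = D_5/(r−g) = 8.46/(0.079−0.0166) = 135.5769
P₀ = V_4/(1+r)^4 = 135.5769/(1+0.079)^4 = 100.0230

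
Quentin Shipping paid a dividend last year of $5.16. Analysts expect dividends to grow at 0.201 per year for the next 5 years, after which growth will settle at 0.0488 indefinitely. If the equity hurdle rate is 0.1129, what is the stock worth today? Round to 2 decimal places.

Two-stage DDM. Project D₁…D_5 at 0.201, terminal growth 0.0488, discount at r = 0.1129.
D_1 = 6.1972
D_2 = 7.4428
D_3 = 8.9388
D_4 = 10.7355
D_5 = 12.8933
Terminal value at t=5: TV = D_6/(r−g) = 13.5225/(0.1129−0.0488) = 210.9596
P₀ = 6.1972/(1+0.1129)^1 + 7.4428/(1+0.1129)^2 + 8.9388/(1+0.1129)^3 + 10.7355/(1+0.1129)^4 + 12.8933/(1+0.1129)^5 + 210.9596/(1+0.1129)^5 = 156.1851

$156.19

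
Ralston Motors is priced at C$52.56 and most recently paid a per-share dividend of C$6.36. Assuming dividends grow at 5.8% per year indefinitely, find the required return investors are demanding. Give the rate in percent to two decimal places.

18.60%

Rearranging the constant-growth DDM: r = D₁/P₀ + g.
D₁ = 6.36 × (1 + 0.058) = 6.7289.
r = 6.7289 / 52.56 + 0.058 = 0.12802 + 0.058 = 0.18602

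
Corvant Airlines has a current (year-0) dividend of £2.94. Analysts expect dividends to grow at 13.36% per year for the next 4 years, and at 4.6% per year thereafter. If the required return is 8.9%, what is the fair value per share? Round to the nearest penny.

Two-stage DDM. Project D₁…D_4 at 0.1336, terminal growth 0.046, discount at r = 0.089.
D_1 = 3.3328
D_2 = 3.7780
D_3 = 4.2828
D_4 = 4.8550
Terminal value at t=4: TV = D_5/(r−g) = 5.0783/(0.089−0.046) = 118.1000
P₀ = 3.3328/(1+0.089)^1 + 3.7780/(1+0.089)^2 + 4.2828/(1+0.089)^3 + 4.8550/(1+0.089)^4 + 118.1000/(1+0.089)^4 = 96.9872

£96.99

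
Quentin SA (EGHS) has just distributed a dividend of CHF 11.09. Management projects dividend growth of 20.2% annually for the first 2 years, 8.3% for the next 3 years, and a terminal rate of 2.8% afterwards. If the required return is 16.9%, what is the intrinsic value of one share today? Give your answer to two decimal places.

CHF 121.35

Three-stage DDM. Project D₁…D_5; terminal Gordon value at t=5 with g = 0.028; discount at r = 0.169.
D_1 = 13.3302
D_2 = 16.0229
D_3 = 17.3528
D_4 = 18.7931
D_5 = 20.3529
TV_5 = 20.9228/(0.169−0.028) = 148.3884
P₀ = Σ Dₜ/(1+r)ᵗ + TV_5/(1+r)^5 = 121.3482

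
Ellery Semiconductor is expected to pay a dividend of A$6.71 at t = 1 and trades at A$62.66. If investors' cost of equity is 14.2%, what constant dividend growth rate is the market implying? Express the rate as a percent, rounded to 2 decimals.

3.49%

From P₀ = D₁/(r − g), the implied growth is g = r − D₁/P₀.
g = 0.142 − 6.71/62.66 = 0.142 − 0.10709 = 0.03491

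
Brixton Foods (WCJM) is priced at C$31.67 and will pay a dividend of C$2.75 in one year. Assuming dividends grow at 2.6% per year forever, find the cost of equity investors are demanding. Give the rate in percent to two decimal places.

11.28%

Rearranging the constant-growth DDM: r = D₁/P₀ + g.
r = 2.7500 / 31.67 + 0.026 = 0.08683 + 0.026 = 0.11283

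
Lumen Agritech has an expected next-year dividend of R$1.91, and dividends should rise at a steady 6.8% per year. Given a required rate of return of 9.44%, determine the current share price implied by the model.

R$72.35

Gordon growth model: P₀ = D₁/(r − g), with D₁ = 1.91 given directly.
P₀ = 1.9100 / (0.0944 − 0.068) = 1.9100 / 0.0264 = 72.3485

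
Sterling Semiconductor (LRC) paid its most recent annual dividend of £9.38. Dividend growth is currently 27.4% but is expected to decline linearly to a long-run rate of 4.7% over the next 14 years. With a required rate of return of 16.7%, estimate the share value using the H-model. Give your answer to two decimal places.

H-model: P₀ = D₀[(1+g_L) + H(g_S−g_L)]/(r−g_L), with H = 14/2 = 7.
P₀ = 9.38 × [(1+0.047) + 7×(0.274−0.047)] / (0.167−0.047)
   = 9.38 × 2.6360 / 0.12 = 206.0473

£206.05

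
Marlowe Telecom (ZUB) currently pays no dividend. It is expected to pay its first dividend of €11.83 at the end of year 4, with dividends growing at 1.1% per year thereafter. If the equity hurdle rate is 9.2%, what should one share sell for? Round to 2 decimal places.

Deferred-dividend DDM. At t=3 the remaining stream is a growing perpetuity with first payment D_4 = 11.83.
V_3 = D_4/(r−g) = 11.83/(0.092−0.011) = 146.0494
P₀ = V_3/(1+r)^3 = 146.0494/(1+0.092)^3 = 112.1584

€112.16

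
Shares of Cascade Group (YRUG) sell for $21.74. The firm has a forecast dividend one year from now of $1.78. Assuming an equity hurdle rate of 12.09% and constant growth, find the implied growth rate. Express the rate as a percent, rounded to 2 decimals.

From P₀ = D₁/(r − g), the implied growth is g = r − D₁/P₀.
g = 0.1209 − 1.78/21.74 = 0.1209 − 0.08188 = 0.03902

3.90%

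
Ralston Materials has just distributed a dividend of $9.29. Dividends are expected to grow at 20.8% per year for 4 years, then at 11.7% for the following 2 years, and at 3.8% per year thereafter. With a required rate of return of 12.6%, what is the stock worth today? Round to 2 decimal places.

$211.60

Three-stage DDM. Project D₁…D_6; terminal Gordon value at t=6 with g = 0.038; discount at r = 0.126.
D_1 = 11.2223
D_2 = 13.5566
D_3 = 16.3763
D_4 = 19.7826
D_5 = 22.0972
D_6 = 24.6825
TV_6 = 25.6205/(0.126−0.038) = 291.1417
P₀ = Σ Dₜ/(1+r)ᵗ + TV_6/(1+r)^6 = 211.6027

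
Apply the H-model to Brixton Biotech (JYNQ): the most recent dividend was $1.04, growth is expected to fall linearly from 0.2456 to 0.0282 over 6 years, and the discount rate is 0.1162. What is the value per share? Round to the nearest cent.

H-model: P₀ = D₀[(1+g_L) + H(g_S−g_L)]/(r−g_L), with H = 6/2 = 3.
P₀ = 1.04 × [(1+0.0282) + 3×(0.2456−0.0282)] / (0.1162−0.0282)
   = 1.04 × 1.6804 / 0.088 = 19.8593

$19.86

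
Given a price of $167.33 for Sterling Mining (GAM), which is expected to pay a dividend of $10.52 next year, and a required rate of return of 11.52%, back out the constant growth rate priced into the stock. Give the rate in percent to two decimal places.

From P₀ = D₁/(r − g), the implied growth is g = r − D₁/P₀.
g = 0.1152 − 10.52/167.33 = 0.1152 − 0.06287 = 0.05233

5.23%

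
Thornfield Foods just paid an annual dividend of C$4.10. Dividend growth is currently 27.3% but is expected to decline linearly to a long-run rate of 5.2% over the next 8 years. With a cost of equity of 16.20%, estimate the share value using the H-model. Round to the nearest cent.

H-model: P₀ = D₀[(1+g_L) + H(g_S−g_L)]/(r−g_L), with H = 8/2 = 4.
P₀ = 4.10 × [(1+0.052) + 4×(0.273−0.052)] / (0.162−0.052)
   = 4.10 × 1.9360 / 0.11 = 72.1600

C$72.16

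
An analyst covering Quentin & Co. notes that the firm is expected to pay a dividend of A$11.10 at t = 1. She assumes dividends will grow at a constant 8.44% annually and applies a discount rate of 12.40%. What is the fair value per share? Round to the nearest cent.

A$280.30

Gordon growth model: P₀ = D₁/(r − g), with D₁ = 11.10 given directly.
P₀ = 11.1000 / (0.124 − 0.0844) = 11.1000 / 0.0396 = 280.3030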